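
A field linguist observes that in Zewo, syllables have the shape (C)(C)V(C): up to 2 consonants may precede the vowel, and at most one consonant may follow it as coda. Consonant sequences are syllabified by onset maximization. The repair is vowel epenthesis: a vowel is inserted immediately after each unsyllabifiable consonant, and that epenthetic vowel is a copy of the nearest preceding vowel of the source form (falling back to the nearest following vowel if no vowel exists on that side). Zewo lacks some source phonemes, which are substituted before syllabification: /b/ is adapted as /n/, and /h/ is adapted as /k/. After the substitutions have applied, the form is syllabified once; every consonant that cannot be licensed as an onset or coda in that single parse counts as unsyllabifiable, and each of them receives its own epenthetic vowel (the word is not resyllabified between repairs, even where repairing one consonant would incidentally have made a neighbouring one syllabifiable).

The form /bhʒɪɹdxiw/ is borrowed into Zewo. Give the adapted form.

Substitution: /b/ → /n/, /h/ → /k/, giving /nkʒɪɹdxiw/.
The consonants /n/ cannot be parsed into a legal (C)(C)V(C) syllable (at most one coda consonant is licensed; onsets may contain at most 2 consonants).
Epenthesis after each stranded consonant: /n/ → /nɪ/.

nɪkʒɪɹdxiw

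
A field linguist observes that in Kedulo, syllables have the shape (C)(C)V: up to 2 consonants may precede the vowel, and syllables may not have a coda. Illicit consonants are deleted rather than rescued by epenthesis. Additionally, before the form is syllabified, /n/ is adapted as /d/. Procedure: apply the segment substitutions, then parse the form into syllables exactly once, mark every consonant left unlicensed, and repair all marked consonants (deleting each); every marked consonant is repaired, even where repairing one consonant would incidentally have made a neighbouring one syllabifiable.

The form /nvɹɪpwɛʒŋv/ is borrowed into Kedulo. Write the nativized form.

Substitution: /n/ → /d/, giving /dvɹɪpwɛʒŋv/.
Syllabifying with onset maximization leaves /d/, /ʒ/, /ŋ/, /v/ stranded (no codas are permitted; onsets may contain at most 2 consonants).
Deletion applies to /d/, /ʒ/, /ŋ/, /v/.

vɹɪpwɛ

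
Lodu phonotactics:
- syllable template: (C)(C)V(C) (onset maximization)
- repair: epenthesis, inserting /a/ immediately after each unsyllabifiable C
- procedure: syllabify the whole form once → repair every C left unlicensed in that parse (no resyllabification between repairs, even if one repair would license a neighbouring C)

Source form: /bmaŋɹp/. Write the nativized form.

Under (C)(C)V(C), the unsyllabifiable consonants are /ɹ/, /p/ (at most one coda consonant is licensed; onsets may contain at most 2 consonants).
Each unlicensed consonant becomes the onset of a new syllable: /ɹ/ → /ɹa/, /p/ → /pa/.

bmaŋɹapa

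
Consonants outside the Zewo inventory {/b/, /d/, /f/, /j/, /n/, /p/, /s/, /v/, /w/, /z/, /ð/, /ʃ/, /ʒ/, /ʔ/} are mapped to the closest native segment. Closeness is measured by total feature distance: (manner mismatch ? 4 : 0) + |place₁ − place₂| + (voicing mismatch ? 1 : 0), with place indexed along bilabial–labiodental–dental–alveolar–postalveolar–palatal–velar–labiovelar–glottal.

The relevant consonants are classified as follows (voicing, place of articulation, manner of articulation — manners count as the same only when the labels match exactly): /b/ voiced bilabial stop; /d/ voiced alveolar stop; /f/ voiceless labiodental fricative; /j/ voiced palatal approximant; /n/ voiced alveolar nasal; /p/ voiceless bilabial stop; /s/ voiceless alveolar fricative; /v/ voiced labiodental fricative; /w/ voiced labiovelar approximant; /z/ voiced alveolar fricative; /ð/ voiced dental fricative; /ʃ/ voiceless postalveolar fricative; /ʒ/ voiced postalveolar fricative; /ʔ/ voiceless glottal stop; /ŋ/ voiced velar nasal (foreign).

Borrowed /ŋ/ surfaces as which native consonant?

n

/n/ is closest: same manner (nasal), place distance 3 (velar→alveolar), same voicing; total 3. Next closest is /j/ at distance 5.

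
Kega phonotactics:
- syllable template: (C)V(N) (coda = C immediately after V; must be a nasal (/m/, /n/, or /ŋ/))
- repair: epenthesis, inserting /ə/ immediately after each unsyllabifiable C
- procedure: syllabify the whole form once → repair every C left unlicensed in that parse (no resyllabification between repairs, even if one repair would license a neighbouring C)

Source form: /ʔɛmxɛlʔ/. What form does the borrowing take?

ʔɛmxɛləʔə

Syllabifying with onset maximization leaves /l/, /ʔ/ stranded (only a nasal (/m/, /n/, or /ŋ/) is licensed in coda position; onsets are limited to one consonant).
Epenthesis after each stranded consonant: /l/ → /lə/, /ʔ/ → /ʔə/.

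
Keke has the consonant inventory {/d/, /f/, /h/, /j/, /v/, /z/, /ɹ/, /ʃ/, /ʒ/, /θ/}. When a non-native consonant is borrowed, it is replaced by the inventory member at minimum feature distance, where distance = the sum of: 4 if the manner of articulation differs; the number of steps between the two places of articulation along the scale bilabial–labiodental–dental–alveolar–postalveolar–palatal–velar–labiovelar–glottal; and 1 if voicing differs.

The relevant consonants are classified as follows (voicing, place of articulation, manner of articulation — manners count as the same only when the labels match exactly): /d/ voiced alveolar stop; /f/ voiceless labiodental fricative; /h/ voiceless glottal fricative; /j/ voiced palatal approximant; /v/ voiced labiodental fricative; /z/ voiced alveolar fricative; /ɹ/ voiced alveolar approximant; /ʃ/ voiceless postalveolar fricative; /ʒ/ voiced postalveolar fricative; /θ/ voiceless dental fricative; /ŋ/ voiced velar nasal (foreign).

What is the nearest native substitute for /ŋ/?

j

/j/ is closest: manner differs (nasal→approximant, +4), place distance 1 (velar→palatal), same voicing; total 5. Next closest is /ʒ/ at distance 6.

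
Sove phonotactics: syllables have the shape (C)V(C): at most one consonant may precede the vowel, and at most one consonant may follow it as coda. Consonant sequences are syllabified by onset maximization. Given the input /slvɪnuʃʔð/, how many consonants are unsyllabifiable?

Under (C)V(C), the unsyllabifiable consonants are /s/, /l/, /ʔ/, /ð/ (at most one coda consonant is licensed; onsets are limited to one consonant).

4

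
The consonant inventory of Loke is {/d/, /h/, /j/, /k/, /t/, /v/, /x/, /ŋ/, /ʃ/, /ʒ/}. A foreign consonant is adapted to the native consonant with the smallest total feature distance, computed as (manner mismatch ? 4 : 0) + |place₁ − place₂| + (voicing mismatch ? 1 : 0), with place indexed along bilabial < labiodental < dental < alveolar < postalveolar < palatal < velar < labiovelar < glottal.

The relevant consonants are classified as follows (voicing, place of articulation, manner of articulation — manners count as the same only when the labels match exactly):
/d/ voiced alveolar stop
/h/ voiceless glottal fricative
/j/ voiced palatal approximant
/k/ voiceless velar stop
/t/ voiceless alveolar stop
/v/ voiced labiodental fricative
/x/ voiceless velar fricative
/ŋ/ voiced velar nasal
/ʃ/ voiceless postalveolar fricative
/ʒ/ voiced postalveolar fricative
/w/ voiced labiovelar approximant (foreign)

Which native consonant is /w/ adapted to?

/j/ is closest: same manner (approximant), place distance 2 (labiovelar→palatal), same voicing; total 2. Next closest is /ŋ/ at distance 5.

j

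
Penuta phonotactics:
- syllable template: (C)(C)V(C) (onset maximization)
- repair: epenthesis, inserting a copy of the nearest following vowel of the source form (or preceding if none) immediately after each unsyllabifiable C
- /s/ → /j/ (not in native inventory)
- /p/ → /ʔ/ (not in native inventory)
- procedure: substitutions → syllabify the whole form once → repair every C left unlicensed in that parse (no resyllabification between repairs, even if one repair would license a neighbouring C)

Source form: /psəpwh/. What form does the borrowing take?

ʔjəʔwəhə

Substitution: /p/ → /ʔ/, /s/ → /j/, giving /ʔjəʔwh/.
Syllabifying with onset maximization leaves /w/, /h/ stranded (at most one coda consonant is licensed; onsets may contain at most 2 consonants).
Inserting the epenthetic vowel yields /w/ → /wə/, /h/ → /hə/.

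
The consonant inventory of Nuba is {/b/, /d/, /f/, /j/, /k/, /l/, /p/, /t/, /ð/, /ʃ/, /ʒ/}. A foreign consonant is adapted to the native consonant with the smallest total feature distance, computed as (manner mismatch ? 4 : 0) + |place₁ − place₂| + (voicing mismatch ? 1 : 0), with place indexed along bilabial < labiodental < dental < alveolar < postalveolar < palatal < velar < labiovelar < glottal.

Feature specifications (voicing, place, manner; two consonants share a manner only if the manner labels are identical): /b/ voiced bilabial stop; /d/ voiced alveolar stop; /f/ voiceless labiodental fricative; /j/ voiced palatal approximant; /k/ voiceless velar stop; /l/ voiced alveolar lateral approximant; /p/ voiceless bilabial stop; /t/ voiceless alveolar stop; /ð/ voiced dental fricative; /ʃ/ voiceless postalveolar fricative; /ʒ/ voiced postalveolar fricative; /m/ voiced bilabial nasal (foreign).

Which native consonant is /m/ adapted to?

/b/ is closest: manner differs (nasal→stop, +4), place distance 0 (bilabial→bilabial), same voicing; total 4. Next closest is /p/ at distance 5.

b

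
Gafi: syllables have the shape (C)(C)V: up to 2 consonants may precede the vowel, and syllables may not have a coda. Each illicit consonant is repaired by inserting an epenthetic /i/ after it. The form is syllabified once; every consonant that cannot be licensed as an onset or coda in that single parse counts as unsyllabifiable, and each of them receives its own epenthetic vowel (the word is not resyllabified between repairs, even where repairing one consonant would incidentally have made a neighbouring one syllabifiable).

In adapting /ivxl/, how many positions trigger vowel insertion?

3

The unsyllabifiable consonants are /v/, /x/, /l/; each receives one epenthetic vowel.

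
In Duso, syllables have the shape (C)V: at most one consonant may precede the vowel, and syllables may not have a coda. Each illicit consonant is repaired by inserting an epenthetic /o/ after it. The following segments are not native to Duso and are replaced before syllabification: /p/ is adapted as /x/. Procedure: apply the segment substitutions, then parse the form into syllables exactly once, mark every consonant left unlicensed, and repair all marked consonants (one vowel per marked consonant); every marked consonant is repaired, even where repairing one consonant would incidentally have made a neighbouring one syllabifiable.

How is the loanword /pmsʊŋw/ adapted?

Substitution: /p/ → /x/, giving /xmsʊŋw/.
The consonants /x/, /m/, /ŋ/, /w/ cannot be parsed into a legal (C)V syllable (no codas are permitted; onsets are limited to one consonant).
Epenthesis after each stranded consonant: /x/ → /xo/, /m/ → /mo/, /ŋ/ → /ŋo/, /w/ → /wo/.

xomosʊŋowo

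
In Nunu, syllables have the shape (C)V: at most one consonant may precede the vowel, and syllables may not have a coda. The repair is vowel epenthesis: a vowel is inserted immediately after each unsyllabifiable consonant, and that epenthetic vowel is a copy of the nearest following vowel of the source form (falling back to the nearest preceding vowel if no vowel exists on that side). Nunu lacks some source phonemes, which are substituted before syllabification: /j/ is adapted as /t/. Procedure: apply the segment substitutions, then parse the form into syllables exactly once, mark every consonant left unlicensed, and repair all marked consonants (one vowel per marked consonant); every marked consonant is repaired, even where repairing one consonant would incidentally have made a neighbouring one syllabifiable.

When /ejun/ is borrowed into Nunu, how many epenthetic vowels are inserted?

After substitution the input is /etun/.
The unsyllabifiable consonants are /n/; each receives one epenthetic vowel.

1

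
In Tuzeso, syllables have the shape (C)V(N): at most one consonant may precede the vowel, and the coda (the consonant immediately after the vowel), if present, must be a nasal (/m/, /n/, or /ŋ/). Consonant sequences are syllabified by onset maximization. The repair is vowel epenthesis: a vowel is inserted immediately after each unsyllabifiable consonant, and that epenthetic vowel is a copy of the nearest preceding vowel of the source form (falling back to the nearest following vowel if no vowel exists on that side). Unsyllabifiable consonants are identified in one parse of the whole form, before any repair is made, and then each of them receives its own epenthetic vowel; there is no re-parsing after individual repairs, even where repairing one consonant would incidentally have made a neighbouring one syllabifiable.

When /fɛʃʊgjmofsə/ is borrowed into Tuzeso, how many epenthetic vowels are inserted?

The unsyllabifiable consonants are /g/, /j/, /f/; each receives one epenthetic vowel.

3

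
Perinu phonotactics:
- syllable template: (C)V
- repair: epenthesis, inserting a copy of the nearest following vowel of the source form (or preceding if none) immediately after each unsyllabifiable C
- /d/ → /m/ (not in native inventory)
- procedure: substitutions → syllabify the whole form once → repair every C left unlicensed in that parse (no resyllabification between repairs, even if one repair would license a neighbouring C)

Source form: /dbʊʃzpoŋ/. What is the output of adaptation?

mʊbʊʃozopoŋo

Substitution: /d/ → /m/, giving /mbʊʃzpoŋ/.
Under (C)V, the unsyllabifiable consonants are /m/, /ʃ/, /z/, /ŋ/ (no codas are permitted; onsets are limited to one consonant).
Epenthesis after each stranded consonant: /m/ → /mʊ/, /ʃ/ → /ʃo/, /z/ → /zo/, /ŋ/ → /ŋo/.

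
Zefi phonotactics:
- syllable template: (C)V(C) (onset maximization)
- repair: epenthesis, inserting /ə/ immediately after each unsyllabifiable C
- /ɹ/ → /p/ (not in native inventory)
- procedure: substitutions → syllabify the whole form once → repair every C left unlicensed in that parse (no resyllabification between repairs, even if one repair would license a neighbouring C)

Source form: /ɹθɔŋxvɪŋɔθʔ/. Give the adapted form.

Substitution: /ɹ/ → /p/, giving /pθɔŋxvɪŋɔθʔ/.
Syllabifying with onset maximization leaves /p/, /x/, /ʔ/ stranded (at most one coda consonant is licensed; onsets are limited to one consonant).
Epenthesis after each stranded consonant: /p/ → /pə/, /x/ → /xə/, /ʔ/ → /ʔə/.

pəθɔŋxəvɪŋɔθʔə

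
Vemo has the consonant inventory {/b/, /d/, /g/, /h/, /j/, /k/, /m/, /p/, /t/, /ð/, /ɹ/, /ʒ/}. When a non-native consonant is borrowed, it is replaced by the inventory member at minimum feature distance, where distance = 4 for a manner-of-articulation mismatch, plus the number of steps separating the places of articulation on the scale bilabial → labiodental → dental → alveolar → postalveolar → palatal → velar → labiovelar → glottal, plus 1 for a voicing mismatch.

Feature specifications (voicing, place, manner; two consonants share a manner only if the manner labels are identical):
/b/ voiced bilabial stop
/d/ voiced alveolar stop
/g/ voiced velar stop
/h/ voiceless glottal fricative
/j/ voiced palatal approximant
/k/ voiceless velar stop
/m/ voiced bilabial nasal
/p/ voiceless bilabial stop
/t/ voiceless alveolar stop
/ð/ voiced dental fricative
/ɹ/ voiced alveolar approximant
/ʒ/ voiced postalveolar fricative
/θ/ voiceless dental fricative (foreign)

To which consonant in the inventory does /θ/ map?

/ð/ is closest: same manner (fricative), place distance 0 (dental→dental), voicing differs (+1); total 1. Next closest is /ʒ/ at distance 3.

ð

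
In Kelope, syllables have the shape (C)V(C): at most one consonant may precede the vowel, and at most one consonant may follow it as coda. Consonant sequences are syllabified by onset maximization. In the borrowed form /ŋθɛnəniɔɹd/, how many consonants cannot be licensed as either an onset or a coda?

2

The consonants /ŋ/, /d/ cannot be parsed into a legal (C)V(C) syllable (at most one coda consonant is licensed; onsets are limited to one consonant).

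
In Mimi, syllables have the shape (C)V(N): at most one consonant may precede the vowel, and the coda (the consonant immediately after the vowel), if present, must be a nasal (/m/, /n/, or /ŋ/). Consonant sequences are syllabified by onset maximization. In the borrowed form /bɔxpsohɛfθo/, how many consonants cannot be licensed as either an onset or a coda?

3

Under (C)V(N), the unsyllabifiable consonants are /x/, /p/, /f/ (only a nasal (/m/, /n/, or /ŋ/) is licensed in coda position; onsets are limited to one consonant).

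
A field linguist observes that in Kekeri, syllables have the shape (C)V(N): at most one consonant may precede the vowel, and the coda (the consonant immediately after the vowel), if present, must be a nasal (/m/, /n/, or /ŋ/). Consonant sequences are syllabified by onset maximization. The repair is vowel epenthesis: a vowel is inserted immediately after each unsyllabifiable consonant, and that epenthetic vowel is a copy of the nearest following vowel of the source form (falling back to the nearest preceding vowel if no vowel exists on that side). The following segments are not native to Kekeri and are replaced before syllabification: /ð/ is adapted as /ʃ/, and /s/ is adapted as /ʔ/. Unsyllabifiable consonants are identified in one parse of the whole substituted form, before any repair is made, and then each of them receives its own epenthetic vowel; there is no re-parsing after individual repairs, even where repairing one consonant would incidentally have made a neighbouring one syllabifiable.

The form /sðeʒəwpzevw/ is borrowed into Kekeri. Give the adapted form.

ʔeʃeʒəwepezevewe

Substitution: /s/ → /ʔ/, /ð/ → /ʃ/, giving /ʔʃeʒəwpzevw/.
The consonants /ʔ/, /w/, /p/, /v/, /w/ cannot be parsed into a legal (C)V(N) syllable (only a nasal (/m/, /n/, or /ŋ/) is licensed in coda position; onsets are limited to one consonant).
Epenthesis after each stranded consonant: /ʔ/ → /ʔe/, /w/ → /we/, /p/ → /pe/, /v/ → /ve/, /w/ → /we/.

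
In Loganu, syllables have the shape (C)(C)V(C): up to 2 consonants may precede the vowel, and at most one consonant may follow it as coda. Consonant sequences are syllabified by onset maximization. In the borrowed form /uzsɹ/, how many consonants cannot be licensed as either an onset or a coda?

2

Syllabifying with onset maximization leaves /s/, /ɹ/ stranded (at most one coda consonant is licensed; onsets may contain at most 2 consonants).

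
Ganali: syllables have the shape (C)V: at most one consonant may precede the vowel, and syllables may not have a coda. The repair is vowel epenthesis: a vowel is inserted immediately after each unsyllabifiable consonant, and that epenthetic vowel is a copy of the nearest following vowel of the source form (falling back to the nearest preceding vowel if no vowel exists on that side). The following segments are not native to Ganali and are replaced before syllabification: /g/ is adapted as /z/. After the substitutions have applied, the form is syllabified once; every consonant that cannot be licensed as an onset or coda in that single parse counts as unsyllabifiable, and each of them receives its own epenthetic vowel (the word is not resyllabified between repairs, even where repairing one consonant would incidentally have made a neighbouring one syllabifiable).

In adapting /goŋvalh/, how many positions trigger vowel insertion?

3

After substitution the input is /zoŋvalh/.
The unsyllabifiable consonants are /ŋ/, /l/, /h/; each receives one epenthetic vowel.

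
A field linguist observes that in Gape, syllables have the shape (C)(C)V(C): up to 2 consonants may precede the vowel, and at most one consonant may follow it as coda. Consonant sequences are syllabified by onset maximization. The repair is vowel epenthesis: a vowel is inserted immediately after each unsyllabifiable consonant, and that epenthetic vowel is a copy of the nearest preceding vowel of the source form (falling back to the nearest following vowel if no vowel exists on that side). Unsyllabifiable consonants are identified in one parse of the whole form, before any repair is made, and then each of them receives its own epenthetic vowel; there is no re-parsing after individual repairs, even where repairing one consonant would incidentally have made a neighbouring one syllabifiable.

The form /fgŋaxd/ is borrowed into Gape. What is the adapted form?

fagŋaxda

Under (C)(C)V(C), the unsyllabifiable consonants are /f/, /d/ (at most one coda consonant is licensed; onsets may contain at most 2 consonants).
Each unlicensed consonant becomes the onset of a new syllable: /f/ → /fa/, /d/ → /da/.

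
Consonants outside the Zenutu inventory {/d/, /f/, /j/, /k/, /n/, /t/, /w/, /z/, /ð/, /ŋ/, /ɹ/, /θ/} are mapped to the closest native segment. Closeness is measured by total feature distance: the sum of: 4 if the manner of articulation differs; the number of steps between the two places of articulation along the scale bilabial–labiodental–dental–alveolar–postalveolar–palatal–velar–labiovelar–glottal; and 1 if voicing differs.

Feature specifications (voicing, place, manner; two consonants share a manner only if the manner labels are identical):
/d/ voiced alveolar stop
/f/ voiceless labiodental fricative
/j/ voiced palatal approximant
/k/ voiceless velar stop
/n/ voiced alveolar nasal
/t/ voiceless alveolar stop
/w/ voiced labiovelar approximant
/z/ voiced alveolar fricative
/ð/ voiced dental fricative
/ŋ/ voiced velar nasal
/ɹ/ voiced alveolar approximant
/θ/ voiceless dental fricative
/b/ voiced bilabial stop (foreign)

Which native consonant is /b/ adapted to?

/d/ is closest: same manner (stop), place distance 3 (bilabial→alveolar), same voicing; total 3. Next closest is /t/ at distance 4.

d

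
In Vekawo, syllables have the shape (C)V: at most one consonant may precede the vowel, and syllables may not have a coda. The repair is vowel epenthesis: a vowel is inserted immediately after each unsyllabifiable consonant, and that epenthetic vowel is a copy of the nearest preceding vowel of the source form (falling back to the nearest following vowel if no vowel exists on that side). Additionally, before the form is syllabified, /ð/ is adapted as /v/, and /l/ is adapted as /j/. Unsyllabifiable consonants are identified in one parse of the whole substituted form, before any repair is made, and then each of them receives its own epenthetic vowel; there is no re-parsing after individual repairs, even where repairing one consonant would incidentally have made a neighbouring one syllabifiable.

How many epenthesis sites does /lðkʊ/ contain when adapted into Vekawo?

2

After substitution the input is /jvkʊ/.
The unsyllabifiable consonants are /j/, /v/; each receives one epenthetic vowel.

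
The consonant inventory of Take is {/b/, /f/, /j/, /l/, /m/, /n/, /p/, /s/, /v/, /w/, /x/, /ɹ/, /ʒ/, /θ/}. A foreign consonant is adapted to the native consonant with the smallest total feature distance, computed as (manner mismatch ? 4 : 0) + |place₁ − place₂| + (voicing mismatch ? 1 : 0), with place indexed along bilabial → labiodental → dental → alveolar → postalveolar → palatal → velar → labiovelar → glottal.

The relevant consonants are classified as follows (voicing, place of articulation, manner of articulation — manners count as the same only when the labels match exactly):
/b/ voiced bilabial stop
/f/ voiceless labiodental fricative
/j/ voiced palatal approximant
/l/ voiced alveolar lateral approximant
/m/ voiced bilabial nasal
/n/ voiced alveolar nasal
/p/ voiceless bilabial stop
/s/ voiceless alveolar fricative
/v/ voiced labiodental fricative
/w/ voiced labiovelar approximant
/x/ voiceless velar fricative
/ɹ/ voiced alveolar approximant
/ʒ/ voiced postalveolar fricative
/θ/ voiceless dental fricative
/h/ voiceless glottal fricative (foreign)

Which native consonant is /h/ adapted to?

/x/ is closest: same manner (fricative), place distance 2 (glottal→velar), same voicing; total 2. Next closest is /s/ at distance 5.

x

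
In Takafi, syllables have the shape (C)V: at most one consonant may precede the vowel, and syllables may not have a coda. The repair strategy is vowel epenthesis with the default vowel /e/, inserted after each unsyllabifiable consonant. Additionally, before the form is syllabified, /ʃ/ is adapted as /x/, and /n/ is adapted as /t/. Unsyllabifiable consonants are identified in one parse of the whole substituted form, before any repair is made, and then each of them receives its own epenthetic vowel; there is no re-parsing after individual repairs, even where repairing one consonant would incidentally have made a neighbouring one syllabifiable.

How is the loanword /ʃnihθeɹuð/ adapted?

Substitution: /ʃ/ → /x/, /n/ → /t/, giving /xtihθeɹuð/.
The consonants /x/, /h/, /ð/ cannot be parsed into a legal (C)V syllable (no codas are permitted; onsets are limited to one consonant).
Inserting the epenthetic vowel yields /x/ → /xe/, /h/ → /he/, /ð/ → /ðe/.

xetiheθeɹuðe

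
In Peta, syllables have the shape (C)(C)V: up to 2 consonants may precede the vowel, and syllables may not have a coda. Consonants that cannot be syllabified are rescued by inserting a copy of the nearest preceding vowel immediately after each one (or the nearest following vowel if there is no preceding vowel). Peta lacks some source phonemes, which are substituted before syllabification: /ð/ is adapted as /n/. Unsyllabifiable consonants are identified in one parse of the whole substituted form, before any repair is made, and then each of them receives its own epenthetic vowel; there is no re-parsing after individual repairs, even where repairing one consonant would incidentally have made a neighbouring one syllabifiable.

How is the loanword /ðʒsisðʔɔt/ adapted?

Substitution: /ð/ → /n/, giving /nʒsisnʔɔt/.
The consonants /n/, /s/, /t/ cannot be parsed into a legal (C)(C)V syllable (no codas are permitted; onsets may contain at most 2 consonants).
Epenthesis after each stranded consonant: /n/ → /ni/, /s/ → /si/, /t/ → /tɔ/.

niʒsisinʔɔtɔ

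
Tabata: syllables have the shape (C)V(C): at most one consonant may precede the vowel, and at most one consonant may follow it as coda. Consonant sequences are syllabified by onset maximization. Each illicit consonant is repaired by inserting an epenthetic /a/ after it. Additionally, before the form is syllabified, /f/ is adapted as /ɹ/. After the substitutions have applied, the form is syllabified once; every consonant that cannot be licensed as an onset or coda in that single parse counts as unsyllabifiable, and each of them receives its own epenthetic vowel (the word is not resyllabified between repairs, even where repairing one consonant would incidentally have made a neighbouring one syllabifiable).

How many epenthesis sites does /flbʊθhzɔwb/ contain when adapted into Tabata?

After substitution the input is /ɹlbʊθhzɔwb/.
The unsyllabifiable consonants are /ɹ/, /l/, /h/, /b/; each receives one epenthetic vowel.

4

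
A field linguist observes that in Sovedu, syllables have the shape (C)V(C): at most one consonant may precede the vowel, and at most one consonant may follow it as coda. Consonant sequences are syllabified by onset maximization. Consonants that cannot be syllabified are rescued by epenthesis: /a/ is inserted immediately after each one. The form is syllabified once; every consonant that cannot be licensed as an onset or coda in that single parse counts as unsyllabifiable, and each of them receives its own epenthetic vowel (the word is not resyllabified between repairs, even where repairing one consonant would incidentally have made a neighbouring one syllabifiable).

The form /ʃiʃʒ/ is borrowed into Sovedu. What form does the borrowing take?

ʃiʃʒa

The consonants /ʒ/ cannot be parsed into a legal (C)V(C) syllable (at most one coda consonant is licensed; onsets are limited to one consonant).
Inserting the epenthetic vowel yields /ʒ/ → /ʒa/.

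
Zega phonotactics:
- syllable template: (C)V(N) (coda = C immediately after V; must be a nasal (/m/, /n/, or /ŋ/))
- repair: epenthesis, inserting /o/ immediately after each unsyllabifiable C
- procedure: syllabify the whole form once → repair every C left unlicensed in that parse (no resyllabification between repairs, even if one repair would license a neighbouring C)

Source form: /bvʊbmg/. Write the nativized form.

The consonants /b/, /b/, /m/, /g/ cannot be parsed into a legal (C)V(N) syllable (only a nasal (/m/, /n/, or /ŋ/) is licensed in coda position; onsets are limited to one consonant).
Epenthesis after each stranded consonant: /b/ → /bo/, /b/ → /bo/, /m/ → /mo/, /g/ → /go/.

bovʊbomogo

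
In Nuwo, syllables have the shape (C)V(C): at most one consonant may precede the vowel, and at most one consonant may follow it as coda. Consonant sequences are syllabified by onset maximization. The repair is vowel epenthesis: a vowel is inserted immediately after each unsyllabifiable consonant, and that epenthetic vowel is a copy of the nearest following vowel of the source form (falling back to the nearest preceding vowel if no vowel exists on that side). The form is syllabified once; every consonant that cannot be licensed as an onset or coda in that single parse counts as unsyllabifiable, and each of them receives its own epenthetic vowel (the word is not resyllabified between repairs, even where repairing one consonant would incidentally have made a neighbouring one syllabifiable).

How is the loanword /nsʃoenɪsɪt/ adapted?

nosoʃoenɪsɪt

The consonants /n/, /s/ cannot be parsed into a legal (C)V(C) syllable (at most one coda consonant is licensed; onsets are limited to one consonant).
Epenthesis after each stranded consonant: /n/ → /no/, /s/ → /so/.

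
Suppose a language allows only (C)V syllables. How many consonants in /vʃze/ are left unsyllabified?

Syllabifying with onset maximization leaves /v/, /ʃ/ stranded (no codas are permitted; onsets are limited to one consonant).

2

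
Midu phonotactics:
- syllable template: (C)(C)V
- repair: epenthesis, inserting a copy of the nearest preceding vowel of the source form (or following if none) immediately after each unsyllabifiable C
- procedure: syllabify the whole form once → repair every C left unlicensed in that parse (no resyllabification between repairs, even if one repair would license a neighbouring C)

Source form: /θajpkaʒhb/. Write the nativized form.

The consonants /j/, /ʒ/, /h/, /b/ cannot be parsed into a legal (C)(C)V syllable (no codas are permitted; onsets may contain at most 2 consonants).
Inserting the epenthetic vowel yields /j/ → /ja/, /ʒ/ → /ʒa/, /h/ → /ha/, /b/ → /ba/.

θajapkaʒahaba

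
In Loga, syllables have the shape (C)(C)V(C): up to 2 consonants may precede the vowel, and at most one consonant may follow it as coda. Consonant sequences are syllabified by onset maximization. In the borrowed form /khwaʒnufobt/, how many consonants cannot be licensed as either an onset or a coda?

2

Syllabifying with onset maximization leaves /k/, /t/ stranded (at most one coda consonant is licensed; onsets may contain at most 2 consonants).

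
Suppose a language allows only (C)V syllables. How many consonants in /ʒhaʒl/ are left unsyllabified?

3

Syllabifying with onset maximization leaves /ʒ/, /ʒ/, /l/ stranded (no codas are permitted; onsets are limited to one consonant).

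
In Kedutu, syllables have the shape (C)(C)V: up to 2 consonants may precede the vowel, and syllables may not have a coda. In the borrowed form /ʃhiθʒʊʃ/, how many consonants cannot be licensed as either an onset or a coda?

The consonants /ʃ/ cannot be parsed into a legal (C)(C)V syllable (no codas are permitted; onsets may contain at most 2 consonants).

1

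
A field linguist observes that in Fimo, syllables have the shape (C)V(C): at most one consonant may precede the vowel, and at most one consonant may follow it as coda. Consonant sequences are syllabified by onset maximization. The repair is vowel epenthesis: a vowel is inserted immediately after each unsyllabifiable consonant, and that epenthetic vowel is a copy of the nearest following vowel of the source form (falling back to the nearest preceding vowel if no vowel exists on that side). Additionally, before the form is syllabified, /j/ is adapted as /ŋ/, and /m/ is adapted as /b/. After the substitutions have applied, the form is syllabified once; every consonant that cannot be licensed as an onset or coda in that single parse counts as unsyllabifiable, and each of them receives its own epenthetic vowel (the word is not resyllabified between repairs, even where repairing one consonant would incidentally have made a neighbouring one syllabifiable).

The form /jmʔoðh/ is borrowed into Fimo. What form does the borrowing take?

ŋoboʔoðho

Substitution: /j/ → /ŋ/, /m/ → /b/, giving /ŋbʔoðh/.
The consonants /ŋ/, /b/, /h/ cannot be parsed into a legal (C)V(C) syllable (at most one coda consonant is licensed; onsets are limited to one consonant).
Each unlicensed consonant becomes the onset of a new syllable: /ŋ/ → /ŋo/, /b/ → /bo/, /h/ → /ho/.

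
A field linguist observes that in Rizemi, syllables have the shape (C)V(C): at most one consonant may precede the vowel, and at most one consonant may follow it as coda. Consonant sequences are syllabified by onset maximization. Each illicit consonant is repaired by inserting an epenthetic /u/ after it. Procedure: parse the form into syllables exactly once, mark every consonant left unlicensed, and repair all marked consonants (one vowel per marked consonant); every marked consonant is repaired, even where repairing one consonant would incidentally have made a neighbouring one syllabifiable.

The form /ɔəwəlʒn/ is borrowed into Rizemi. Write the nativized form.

ɔəwəlʒunu

Under (C)V(C), the unsyllabifiable consonants are /ʒ/, /n/ (at most one coda consonant is licensed; onsets are limited to one consonant).
Inserting the epenthetic vowel yields /ʒ/ → /ʒu/, /n/ → /nu/.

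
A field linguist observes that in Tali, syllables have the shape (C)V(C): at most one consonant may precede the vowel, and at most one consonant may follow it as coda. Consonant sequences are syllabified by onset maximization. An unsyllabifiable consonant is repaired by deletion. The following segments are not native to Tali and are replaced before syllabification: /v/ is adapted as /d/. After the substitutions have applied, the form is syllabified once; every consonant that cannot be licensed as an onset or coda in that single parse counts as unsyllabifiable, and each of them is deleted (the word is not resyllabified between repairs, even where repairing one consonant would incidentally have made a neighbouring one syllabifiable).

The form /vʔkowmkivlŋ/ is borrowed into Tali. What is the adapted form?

kowkid

Substitution: /v/ → /d/, giving /dʔkowmkidlŋ/.
Under (C)V(C), the unsyllabifiable consonants are /d/, /ʔ/, /m/, /l/, /ŋ/ (at most one coda consonant is licensed; onsets are limited to one consonant).
Deletion applies to /d/, /ʔ/, /m/, /l/, /ŋ/.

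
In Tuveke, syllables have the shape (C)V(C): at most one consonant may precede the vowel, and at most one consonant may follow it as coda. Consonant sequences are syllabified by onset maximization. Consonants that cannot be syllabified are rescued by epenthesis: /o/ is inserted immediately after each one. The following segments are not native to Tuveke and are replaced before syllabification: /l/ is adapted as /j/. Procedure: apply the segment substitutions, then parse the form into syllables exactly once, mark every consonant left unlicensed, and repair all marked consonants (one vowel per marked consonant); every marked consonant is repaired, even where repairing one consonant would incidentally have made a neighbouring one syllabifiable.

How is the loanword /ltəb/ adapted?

Substitution: /l/ → /j/, giving /jtəb/.
Under (C)V(C), the unsyllabifiable consonants are /j/ (at most one coda consonant is licensed; onsets are limited to one consonant).
Epenthesis after each stranded consonant: /j/ → /jo/.

jotəb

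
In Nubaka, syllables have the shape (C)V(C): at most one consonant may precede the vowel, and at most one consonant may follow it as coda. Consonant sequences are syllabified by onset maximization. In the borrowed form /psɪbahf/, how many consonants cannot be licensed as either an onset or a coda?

The consonants /p/, /f/ cannot be parsed into a legal (C)V(C) syllable (at most one coda consonant is licensed; onsets are limited to one consonant).

2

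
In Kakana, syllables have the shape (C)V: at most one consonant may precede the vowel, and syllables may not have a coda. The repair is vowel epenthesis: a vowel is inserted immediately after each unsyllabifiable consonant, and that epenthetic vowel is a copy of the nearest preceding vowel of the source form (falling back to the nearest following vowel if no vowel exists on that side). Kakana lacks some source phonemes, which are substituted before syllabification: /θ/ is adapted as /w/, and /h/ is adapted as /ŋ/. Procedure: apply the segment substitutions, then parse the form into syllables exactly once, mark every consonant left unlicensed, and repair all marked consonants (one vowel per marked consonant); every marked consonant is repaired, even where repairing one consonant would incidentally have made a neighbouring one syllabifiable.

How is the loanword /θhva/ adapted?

waŋava

Substitution: /θ/ → /w/, /h/ → /ŋ/, giving /wŋva/.
Syllabifying with onset maximization leaves /w/, /ŋ/ stranded (no codas are permitted; onsets are limited to one consonant).
Inserting the epenthetic vowel yields /w/ → /wa/, /ŋ/ → /ŋa/.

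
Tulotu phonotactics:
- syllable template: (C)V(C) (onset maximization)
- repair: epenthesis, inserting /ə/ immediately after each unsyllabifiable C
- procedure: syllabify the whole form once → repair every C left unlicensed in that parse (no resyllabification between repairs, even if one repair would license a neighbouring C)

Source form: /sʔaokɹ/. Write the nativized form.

Syllabifying with onset maximization leaves /s/, /ɹ/ stranded (at most one coda consonant is licensed; onsets are limited to one consonant).
Inserting the epenthetic vowel yields /s/ → /sə/, /ɹ/ → /ɹə/.

səʔaokɹə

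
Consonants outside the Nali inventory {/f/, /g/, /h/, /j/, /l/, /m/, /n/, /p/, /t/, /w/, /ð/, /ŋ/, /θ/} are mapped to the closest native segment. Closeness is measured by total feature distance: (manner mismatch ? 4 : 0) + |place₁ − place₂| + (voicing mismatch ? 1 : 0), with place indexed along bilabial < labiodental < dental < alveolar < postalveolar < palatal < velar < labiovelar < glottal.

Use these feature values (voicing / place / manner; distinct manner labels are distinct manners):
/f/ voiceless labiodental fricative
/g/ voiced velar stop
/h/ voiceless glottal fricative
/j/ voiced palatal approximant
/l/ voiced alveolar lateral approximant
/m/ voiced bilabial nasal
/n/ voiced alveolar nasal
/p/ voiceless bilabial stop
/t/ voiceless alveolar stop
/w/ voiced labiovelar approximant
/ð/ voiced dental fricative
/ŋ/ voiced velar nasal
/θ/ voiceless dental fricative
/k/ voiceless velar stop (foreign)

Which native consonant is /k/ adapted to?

g

/g/ is closest: same manner (stop), place distance 0 (velar→velar), voicing differs (+1); total 1. Next closest is /t/ at distance 3.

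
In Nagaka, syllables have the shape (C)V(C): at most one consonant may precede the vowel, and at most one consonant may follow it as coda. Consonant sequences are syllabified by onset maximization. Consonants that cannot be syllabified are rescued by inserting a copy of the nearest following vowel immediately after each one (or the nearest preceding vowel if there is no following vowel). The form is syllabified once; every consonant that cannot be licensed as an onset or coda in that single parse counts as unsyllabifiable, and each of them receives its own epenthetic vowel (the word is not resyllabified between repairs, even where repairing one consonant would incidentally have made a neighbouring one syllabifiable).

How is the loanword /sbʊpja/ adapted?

sʊbʊpja

The consonants /s/ cannot be parsed into a legal (C)V(C) syllable (at most one coda consonant is licensed; onsets are limited to one consonant).
Epenthesis after each stranded consonant: /s/ → /sʊ/.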